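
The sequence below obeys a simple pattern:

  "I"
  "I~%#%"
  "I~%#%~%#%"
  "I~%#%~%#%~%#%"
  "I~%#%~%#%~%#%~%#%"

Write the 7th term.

I~%#%~%#%~%#%~%#%~%#%~%#%

Each term is the previous one with ~%#% appended.
From I~%#%~%#%~%#%~%#%, 2 further steps: I~%#%~%#%~%#%~%#% → I~%#%~%#%~%#%~%#%~%#% → (answer).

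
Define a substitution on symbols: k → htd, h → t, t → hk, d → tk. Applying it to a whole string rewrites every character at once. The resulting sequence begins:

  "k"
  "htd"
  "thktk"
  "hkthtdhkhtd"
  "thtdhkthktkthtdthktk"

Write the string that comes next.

hkthktkthtdhkthtdhkhtdhkthktkhkthtdhkhtd

Applying the rule to each of the 20 symbols of thtdhkthktkthtdthktk gives the pieces hk t hk tk t htd hk t htd hk htd hk t hk tk hk t htd hk htd, which concatenate to the answer.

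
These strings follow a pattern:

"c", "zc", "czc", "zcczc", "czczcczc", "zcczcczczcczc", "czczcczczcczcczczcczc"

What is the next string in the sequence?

zcczcczczcczcczczcczczcczcczczcczc

This is a Fibonacci-style word recurrence s(k) = s(k−2)·s(k−1): e.g. c·zc = czc.
So term 8 is zcczcczczcczc·czczcczczcczcczczcczc.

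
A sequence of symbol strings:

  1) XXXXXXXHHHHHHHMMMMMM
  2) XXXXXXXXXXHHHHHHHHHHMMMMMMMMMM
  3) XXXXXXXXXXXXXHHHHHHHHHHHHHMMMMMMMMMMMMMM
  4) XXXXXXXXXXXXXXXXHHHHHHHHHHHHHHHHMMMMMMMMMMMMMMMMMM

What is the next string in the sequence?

Each string has the form X^{3n+1} H^{3n+1} M^{4n-2}, where the shown terms are n = 2, 3, 4, 5.
At n = 6 the blocks have lengths 19, 19, 22.

XXXXXXXXXXXXXXXXXXXHHHHHHHHHHHHHHHHHHHMMMMMMMMMMMMMMMMMMMMMM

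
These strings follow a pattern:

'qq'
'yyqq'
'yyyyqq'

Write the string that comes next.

yyyyyyqq

The strings grow by a fixed prefix yy each time.
One more step from yyyyqq gives the answer.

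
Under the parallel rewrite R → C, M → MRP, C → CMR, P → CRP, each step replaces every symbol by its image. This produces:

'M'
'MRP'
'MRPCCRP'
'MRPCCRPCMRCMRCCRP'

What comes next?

MRPCCRPCMRCMRCCRPCMRMRPCCMRMRPCCMRCMRCCRP

Applying the rule to each of the 17 symbols of MRPCCRPCMRCMRCCRP gives the pieces MRP C CRP CMR CMR C CRP CMR MRP C CMR MRP C CMR CMR C CRP, which concatenate to the answer.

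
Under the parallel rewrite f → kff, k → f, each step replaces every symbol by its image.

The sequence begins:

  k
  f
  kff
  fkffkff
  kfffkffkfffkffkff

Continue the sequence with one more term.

φ(kfffkffkfffkffkff) expands symbol-by-symbol to f kff kff kff f kff kff f kff kff kff f kff kff f kff kff; joining the 17 pieces gives the next term.

fkffkffkfffkffkfffkffkffkfffkffkfffkffkff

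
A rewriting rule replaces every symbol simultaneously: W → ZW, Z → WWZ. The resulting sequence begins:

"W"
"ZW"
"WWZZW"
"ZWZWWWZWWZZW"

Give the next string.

Expanding ZWZWWWZWWZZW: Z→WWZ, W→ZW, Z→WWZ, W→ZW, W→ZW, W→ZW, Z→WWZ, W→ZW, W→ZW, Z→WWZ, Z→WWZ, W→ZW. Concatenated: WWZ ZW WWZ ZW ZW ZW WWZ ZW ZW WWZ WWZ ZW.

WWZZWWWZZWZWZWWWZZWZWWWZWWZZW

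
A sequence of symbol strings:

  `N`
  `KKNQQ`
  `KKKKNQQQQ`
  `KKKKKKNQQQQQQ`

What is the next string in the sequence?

Each term wraps the previous one in KK on the left and QQ on the right.
Applying this once more to KKKKKKNQQQQQQ:

KKKKKKKKNQQQQQQQQ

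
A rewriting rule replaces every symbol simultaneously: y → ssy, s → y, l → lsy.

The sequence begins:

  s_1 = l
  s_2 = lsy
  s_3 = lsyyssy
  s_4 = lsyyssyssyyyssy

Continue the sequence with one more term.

lsyyssyssyyyssyyyssyssyssyyyssy

φ(lsyyssyssyyyssy) expands symbol-by-symbol to lsy y ssy ssy y y ssy y y ssy ssy ssy y y ssy; joining the 15 pieces gives the next term.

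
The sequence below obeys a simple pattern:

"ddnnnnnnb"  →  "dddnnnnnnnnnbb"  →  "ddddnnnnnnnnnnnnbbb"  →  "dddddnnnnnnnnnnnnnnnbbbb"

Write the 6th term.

Each string has the form d^{n} n^{3n} b^{n-1}, where the shown terms are n = 2, 3, 4, 5.
Setting n = 7 gives 7, 21, 6 characters in each block.

dddddddnnnnnnnnnnnnnnnnnnnnnbbbbbb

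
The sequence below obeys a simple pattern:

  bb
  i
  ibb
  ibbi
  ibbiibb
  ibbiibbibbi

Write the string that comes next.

ibbiibbibbiibbiibb

From term 3 onward, concatenate the last term with the second-to-last: i·bb = ibb, ibb·i = ibbi, …
Continuing: ibbiibbibbi · ibbiibb gives term 7.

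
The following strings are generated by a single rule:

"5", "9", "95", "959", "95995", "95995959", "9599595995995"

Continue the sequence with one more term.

959959599599595995959

This is a Fibonacci-style word recurrence s(k) = s(k−1)·s(k−2): e.g. 9·5 = 95.
The next term joins 9599595995995 and 95995959.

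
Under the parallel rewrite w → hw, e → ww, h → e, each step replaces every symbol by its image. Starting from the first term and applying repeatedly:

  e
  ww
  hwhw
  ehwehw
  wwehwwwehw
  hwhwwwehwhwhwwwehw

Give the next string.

Rewriting the 18 symbols of hwhwwwehwhwhwwwehw one by one yields e hw e hw hw hw ww e hw e hw e hw hw hw ww e hw; concatenated:

ehwehwhwhwwwehwehwehwhwhwwwehw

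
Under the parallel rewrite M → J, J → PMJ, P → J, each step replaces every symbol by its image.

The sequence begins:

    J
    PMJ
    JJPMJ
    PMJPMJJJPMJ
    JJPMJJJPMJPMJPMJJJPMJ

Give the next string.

Replace each of the 21 characters of JJPMJJJPMJPMJPMJJJPMJ in place — PMJ PMJ J J PMJ PMJ PMJ J J PMJ J J PMJ J J PMJ PMJ PMJ J J PMJ — and concatenate.

PMJPMJJJPMJPMJPMJJJPMJJJPMJJJPMJPMJPMJJJPMJ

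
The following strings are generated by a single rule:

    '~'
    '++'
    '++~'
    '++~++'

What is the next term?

++~++++~

Each term (from the third on) is the previous term followed by the one before it: term 3 = ++·~ = ++~.
The next term joins ++~++ and ++~.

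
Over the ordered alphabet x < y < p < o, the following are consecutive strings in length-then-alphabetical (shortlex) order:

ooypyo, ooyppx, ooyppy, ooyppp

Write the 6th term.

ooypox

Advancing 2 positions from ooyppp through ooyppp → ooyppo reaches term 6.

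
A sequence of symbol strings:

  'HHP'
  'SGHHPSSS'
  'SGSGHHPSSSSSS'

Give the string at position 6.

SGSGSGSGSGHHPSSSSSSSSSSSSSSS

s(k+1) = SG·s(k)·SSS, so each term gains SG as a prefix and SSS as a suffix.
From SGSGHHPSSSSSS, 3 further steps: SGSGHHPSSSSSS → SGSGSGHHPSSSSSSSSS → SGSGSGSGHHPSSSSSSSSSSSS → (answer).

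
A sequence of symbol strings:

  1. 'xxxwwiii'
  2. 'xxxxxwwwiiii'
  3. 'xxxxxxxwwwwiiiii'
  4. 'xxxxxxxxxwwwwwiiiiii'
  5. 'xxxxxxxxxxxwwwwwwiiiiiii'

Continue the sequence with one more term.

xxxxxxxxxxxxxwwwwwwwiiiiiiii

Term n consists of 2n-1 x's, followed by n w's, followed by n+1 i's, where the shown terms are n = 2, 3, 4, 5, 6.
For the next term, n = 7, so the run lengths are 13, 7, 8.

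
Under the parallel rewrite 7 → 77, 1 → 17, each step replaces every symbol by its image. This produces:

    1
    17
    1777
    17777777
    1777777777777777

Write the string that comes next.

17777777777777777777777777777777

Replace each of the 16 characters of 1777777777777777 in place — 17 77 77 77 77 77 77 77 77 77 77 77 77 77 77 77 — and concatenate.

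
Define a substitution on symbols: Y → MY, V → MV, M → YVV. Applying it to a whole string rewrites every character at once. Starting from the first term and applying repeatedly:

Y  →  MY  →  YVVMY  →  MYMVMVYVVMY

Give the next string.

YVVMYYVVMVYVVMVMYMVMVYVVMY

Expanding MYMVMVYVVMY: M→YVV, Y→MY, M→YVV, V→MV, M→YVV, V→MV, Y→MY, V→MV, V→MV, M→YVV, Y→MY. Concatenated: YVV MY YVV MV YVV MV MY MV MV YVV MY.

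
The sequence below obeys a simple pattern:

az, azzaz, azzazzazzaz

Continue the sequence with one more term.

azzazzazzazzazzazzazzaz

Every step duplicates the string with 'z' between the halves.
One more doubling of azzazzazzaz gives the answer.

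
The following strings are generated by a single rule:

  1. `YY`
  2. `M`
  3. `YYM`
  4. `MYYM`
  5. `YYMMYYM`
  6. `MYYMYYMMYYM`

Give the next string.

YYMMYYMMYYMYYMMYYM

From term 3 onward, concatenate the second-to-last term with the last: YY·M = YYM, M·YYM = MYYM, …
The next term joins YYMMYYM and MYYMYYMMYYM.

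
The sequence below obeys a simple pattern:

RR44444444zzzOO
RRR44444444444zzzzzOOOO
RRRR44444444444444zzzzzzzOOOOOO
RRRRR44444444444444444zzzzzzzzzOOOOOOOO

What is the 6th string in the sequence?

RRRRRRR44444444444444444444444zzzzzzzzzzzzzOOOOOOOOOOOO

The n-th term is n R's then 3n+2 4's then 2n-1 z's then 2n-2 O's, where the shown terms are n = 2, 3, 4, 5.
Setting n = 7 gives 7, 23, 13, 12 characters in each block.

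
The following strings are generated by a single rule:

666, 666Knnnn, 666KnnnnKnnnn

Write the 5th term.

The strings grow by a fixed suffix Knnnn each time.
From 666KnnnnKnnnn, 2 further steps: 666KnnnnKnnnn → 666KnnnnKnnnnKnnnn → (answer).

666KnnnnKnnnnKnnnnKnnnn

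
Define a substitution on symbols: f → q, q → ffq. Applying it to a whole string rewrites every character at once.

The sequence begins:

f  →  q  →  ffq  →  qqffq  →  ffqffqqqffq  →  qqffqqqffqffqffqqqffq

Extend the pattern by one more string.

Replace each of the 21 characters of qqffqqqffqffqffqqqffq in place — ffq ffq q q ffq ffq ffq q q ffq q q ffq q q ffq ffq ffq q q ffq — and concatenate.

ffqffqqqffqffqffqqqffqqqffqqqffqffqffqqqffq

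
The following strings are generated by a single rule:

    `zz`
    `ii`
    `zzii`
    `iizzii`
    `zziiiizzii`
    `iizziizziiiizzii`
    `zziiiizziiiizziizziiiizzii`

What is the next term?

From term 3 onward, concatenate the second-to-last term with the last: zz·ii = zzii, ii·zzii = iizzii, …
So term 8 is iizziizziiiizzii·zziiiizziiiizziizziiiizzii.

iizziizziiiizziizziiiizziiiizziizziiiizzii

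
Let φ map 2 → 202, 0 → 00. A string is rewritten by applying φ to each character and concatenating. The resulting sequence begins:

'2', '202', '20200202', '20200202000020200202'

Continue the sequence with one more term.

Applying the rule to each of the 20 symbols of 20200202000020200202 gives the pieces 202 00 202 00 00 202 00 202 00 00 00 00 202 00 202 00 00 202 00 202, which concatenate to the answer.

202002020000202002020000000020200202000020200202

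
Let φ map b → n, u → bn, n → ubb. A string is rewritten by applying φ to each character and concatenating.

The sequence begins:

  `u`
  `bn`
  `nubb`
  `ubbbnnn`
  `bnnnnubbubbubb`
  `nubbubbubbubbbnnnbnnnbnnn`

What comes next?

ubbbnnnbnnnbnnnbnnnnubbubbubbnubbubbubbnubbubbubb

Applying the rule to each of the 25 symbols of nubbubbubbubbbnnnbnnnbnnn gives the pieces ubb bn n n bn n n bn n n bn n n n ubb ubb ubb n ubb ubb ubb n ubb ubb ubb, which concatenate to the answer.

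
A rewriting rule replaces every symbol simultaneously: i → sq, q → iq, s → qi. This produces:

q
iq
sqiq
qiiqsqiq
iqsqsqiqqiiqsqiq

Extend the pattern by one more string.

Replace each of the 16 characters of iqsqsqiqqiiqsqiq in place — sq iq qi iq qi iq sq iq iq sq sq iq qi iq sq iq — and concatenate.

sqiqqiiqqiiqsqiqiqsqsqiqqiiqsqiq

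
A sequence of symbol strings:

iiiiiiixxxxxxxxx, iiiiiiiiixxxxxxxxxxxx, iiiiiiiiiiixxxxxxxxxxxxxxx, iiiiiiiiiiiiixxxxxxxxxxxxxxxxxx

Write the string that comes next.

Reading off run lengths: i runs 7, 9, 11, 13; x runs 9, 12, 15, 18 — each is linear in n, where the shown terms are n = 3, 4, 5, 6.
At n = 7 the blocks have lengths 15, 21.

iiiiiiiiiiiiiiixxxxxxxxxxxxxxxxxxxxx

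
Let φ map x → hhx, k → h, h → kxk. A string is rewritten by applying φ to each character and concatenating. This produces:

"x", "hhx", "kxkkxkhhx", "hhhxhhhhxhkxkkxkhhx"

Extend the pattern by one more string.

Applying the rule to each of the 19 symbols of hhhxhhhhxhkxkkxkhhx gives the pieces kxk kxk kxk hhx kxk kxk kxk kxk hhx kxk h hhx h h hhx h kxk kxk hhx, which concatenate to the answer.

kxkkxkkxkhhxkxkkxkkxkkxkhhxkxkhhhxhhhhxhkxkkxkhhx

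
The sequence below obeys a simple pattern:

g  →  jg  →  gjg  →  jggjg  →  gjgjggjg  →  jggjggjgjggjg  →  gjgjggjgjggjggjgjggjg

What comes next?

jggjggjgjggjggjgjggjgjggjggjgjggjg

This is a Fibonacci-style word recurrence s(k) = s(k−2)·s(k−1): e.g. g·jg = gjg.
The next term joins jggjggjgjggjg and gjgjggjgjggjggjgjggjg.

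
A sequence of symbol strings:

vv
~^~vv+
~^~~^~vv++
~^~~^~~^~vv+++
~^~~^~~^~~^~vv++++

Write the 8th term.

s(k+1) = ~^~·s(k)·+, so each term gains ~^~ as a prefix and + as a suffix.
From ~^~~^~~^~~^~vv++++, 3 further steps: ~^~~^~~^~~^~vv++++ → ~^~~^~~^~~^~~^~vv+++++ → ~^~~^~~^~~^~~^~~^~vv++++++ → (answer).

~^~~^~~^~~^~~^~~^~~^~vv+++++++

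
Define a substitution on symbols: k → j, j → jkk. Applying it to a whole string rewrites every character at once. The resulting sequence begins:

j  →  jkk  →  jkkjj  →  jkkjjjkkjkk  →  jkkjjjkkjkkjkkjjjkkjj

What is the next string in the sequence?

Replace each of the 21 characters of jkkjjjkkjkkjkkjjjkkjj in place — jkk j j jkk jkk jkk j j jkk j j jkk j j jkk jkk jkk j j jkk jkk — and concatenate.

jkkjjjkkjkkjkkjjjkkjjjkkjjjkkjkkjkkjjjkkjkk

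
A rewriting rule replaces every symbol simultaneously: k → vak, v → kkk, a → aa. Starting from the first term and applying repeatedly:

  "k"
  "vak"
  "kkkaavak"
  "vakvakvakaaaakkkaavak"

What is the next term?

Applying the rule to each of the 21 symbols of vakvakvakaaaakkkaavak gives the pieces kkk aa vak kkk aa vak kkk aa vak aa aa aa aa vak vak vak aa aa kkk aa vak, which concatenate to the answer.

kkkaavakkkkaavakkkkaavakaaaaaaaavakvakvakaaaakkkaavak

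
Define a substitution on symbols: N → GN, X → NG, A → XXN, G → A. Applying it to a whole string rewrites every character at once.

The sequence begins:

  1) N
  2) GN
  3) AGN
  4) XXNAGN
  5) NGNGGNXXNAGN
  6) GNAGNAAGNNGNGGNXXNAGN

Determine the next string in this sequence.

AGNXXNAGNXXNXXNAGNGNAGNAAGNNGNGGNXXNAGN

φ(GNAGNAAGNNGNGGNXXNAGN) expands symbol-by-symbol to A GN XXN A GN XXN XXN A GN GN A GN A A GN NG NG GN XXN A GN; joining the 21 pieces gives the next term.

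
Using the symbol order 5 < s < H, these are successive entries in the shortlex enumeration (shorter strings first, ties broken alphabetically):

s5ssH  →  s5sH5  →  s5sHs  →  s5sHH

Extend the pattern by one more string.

Treat s5sHH as a base-3 numeral over the given alphabet and add one, carrying through any trailing H's.

s5H55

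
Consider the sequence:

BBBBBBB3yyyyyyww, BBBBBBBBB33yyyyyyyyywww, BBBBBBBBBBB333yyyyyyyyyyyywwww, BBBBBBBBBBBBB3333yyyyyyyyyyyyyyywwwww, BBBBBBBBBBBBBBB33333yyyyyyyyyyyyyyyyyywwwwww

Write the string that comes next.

BBBBBBBBBBBBBBBBB333333yyyyyyyyyyyyyyyyyyyyywwwwwww

The n-th term is 2n+3 B's then n-1 3's then 3n y's then n w's, where the shown terms are n = 2, 3, 4, 5, 6.
For the next term, n = 7, so the run lengths are 17, 6, 21, 7.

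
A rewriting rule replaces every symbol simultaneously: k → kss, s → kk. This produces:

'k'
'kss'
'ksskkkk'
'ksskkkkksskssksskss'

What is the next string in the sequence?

φ(ksskkkkksskssksskss) expands symbol-by-symbol to kss kk kk kss kss kss kss kss kk kk kss kk kk kss kk kk kss kk kk; joining the 19 pieces gives the next term.

ksskkkkksskssksskssksskkkkksskkkkksskkkkksskkkk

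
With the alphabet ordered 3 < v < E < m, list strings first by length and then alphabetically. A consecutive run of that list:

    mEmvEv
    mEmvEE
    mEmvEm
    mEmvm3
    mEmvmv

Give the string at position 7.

Advancing 2 positions from mEmvmv through mEmvmv → mEmvmE reaches term 7.

mEmvmm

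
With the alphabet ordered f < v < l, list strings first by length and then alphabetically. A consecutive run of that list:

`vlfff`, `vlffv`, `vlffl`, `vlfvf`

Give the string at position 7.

vlflf

Continuing the enumeration 3 steps past vlfvf: vlfvf → vlfvv → vlfvl → (answer).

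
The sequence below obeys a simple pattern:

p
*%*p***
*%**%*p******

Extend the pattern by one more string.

Every step adds *%* to the front and *** to the end of the previous string.
Applying this once more to *%**%*p******:

*%**%**%*p*********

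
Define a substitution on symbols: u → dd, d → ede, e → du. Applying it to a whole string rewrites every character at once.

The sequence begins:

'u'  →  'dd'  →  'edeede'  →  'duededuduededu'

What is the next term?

ededdduededuededdededdduededuededd

φ(duededuduededu) expands symbol-by-symbol to ede dd du ede du ede dd ede dd du ede du ede dd; joining the 14 pieces gives the next term.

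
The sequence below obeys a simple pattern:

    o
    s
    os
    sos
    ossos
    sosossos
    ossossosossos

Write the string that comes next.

From term 3 onward, concatenate the second-to-last term with the last: o·s = os, s·os = sos, …
The next term joins sosossos and ossossosossos.

sosossosossossosossos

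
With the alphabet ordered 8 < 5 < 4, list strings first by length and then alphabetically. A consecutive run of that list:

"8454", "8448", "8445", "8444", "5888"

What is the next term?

5885

Find the rightmost character of 5888 below 4, bump it to the next letter, and reset everything to its right to 8.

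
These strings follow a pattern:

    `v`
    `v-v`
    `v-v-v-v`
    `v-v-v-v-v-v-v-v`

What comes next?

v-v-v-v-v-v-v-v-v-v-v-v-v-v-v-v

Each string is two copies of the previous one joined by '-'.
So the next term is two copies of v-v-v-v-v-v-v-v with '-' between the halves.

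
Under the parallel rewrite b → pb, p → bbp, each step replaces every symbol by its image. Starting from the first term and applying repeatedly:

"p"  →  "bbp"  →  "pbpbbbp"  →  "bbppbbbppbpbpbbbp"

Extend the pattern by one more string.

pbpbbbpbbppbpbpbbbpbbppbbbppbbbppbpbpbbbp

Applying the rule to each of the 17 symbols of bbppbbbppbpbpbbbp gives the pieces pb pb bbp bbp pb pb pb bbp bbp pb bbp pb bbp pb pb pb bbp, which concatenate to the answer.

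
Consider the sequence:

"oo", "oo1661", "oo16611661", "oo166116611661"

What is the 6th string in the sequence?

oo16611661166116611661

Every step adds 1661 to the end: s(k+1) = s(k)·1661.
From oo166116611661, 2 further steps: oo166116611661 → oo1661166116611661 → (answer).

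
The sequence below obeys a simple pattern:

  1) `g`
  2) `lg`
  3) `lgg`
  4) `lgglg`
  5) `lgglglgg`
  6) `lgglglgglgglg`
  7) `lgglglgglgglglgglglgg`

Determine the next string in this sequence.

lgglglgglgglglgglglgglgglglgglgglg

From term 3 onward, concatenate the last term with the second-to-last: lg·g = lgg, lgg·lg = lgglg, …
Continuing: lgglglgglgglglgglglgg · lgglglgglgglg gives term 8.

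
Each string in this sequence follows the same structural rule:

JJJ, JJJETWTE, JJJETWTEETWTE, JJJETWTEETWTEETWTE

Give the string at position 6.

Each term is the previous one with ETWTE appended.
From JJJETWTEETWTEETWTE, 2 further steps: JJJETWTEETWTEETWTE → JJJETWTEETWTEETWTEETWTE → (answer).

JJJETWTEETWTEETWTEETWTEETWTE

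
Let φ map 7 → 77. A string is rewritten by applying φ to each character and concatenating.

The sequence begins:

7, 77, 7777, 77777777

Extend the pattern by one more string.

7777777777777777

Apply φ to 77777777 symbol by symbol: 7→77, 7→77, 7→77, 7→77, 7→77, 7→77, 7→77, 7→77; joined: 77 77 77 77 77 77 77 77.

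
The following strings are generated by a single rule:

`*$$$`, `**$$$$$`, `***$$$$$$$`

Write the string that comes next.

****$$$$$$$$$

Reading off run lengths: * runs 1, 2, 3; $ runs 3, 5, 7 — each is linear in n, where the shown terms are n = 2, 3, 4.
At n = 5 the blocks have lengths 4, 9.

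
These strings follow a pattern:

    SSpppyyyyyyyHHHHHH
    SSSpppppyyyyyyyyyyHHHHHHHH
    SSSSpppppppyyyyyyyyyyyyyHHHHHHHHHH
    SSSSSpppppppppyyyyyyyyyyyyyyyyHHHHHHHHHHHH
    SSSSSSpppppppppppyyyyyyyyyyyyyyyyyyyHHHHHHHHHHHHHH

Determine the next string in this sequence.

SSSSSSSpppppppppppppyyyyyyyyyyyyyyyyyyyyyyHHHHHHHHHHHHHHHH

Each string has the form S^{n} p^{2n-1} y^{3n+1} H^{2n+2}, where the shown terms are n = 2, 3, 4, 5, 6.
Setting n = 7 gives 7, 13, 22, 16 characters in each block.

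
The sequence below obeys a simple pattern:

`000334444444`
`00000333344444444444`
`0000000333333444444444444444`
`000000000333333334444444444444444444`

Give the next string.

00000000000333333333344444444444444444444444

Reading off run lengths: 0 runs 3, 5, 7, 9; 3 runs 2, 4, 6, 8; 4 runs 7, 11, 15, 19 — each is linear in n (n = 1, 2, …).
Setting n = 5 gives 11, 10, 23 characters in each block.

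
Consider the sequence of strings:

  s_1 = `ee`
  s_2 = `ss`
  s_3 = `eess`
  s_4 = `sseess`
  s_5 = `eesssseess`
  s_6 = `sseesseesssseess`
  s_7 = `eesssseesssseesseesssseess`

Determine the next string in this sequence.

This is a Fibonacci-style word recurrence s(k) = s(k−2)·s(k−1): e.g. ee·ss = eess.
So term 8 is sseesseesssseess·eesssseesssseesseesssseess.

sseesseesssseesseesssseesssseesseesssseess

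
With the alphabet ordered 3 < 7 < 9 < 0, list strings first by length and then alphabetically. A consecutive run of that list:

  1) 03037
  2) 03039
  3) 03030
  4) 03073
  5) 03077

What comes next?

03079

Find the rightmost character of 03077 below 0, bump it to the next letter, and reset everything to its right to 3.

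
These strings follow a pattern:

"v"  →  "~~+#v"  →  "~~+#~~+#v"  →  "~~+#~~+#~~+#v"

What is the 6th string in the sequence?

~~+#~~+#~~+#~~+#~~+#v

The strings grow by a fixed prefix ~~+# each time.
From ~~+#~~+#~~+#v, 2 further steps: ~~+#~~+#~~+#v → ~~+#~~+#~~+#~~+#v → (answer).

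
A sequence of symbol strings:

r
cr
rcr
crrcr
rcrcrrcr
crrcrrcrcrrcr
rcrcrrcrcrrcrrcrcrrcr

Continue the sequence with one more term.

From term 3 onward, concatenate the second-to-last term with the last: r·cr = rcr, cr·rcr = crrcr, …
So term 8 is crrcrrcrcrrcr·rcrcrrcrcrrcrrcrcrrcr.

crrcrrcrcrrcrrcrcrrcrcrrcrrcrcrrcr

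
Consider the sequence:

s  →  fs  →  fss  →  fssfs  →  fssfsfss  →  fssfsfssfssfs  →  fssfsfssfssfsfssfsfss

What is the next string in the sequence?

fssfsfssfssfsfssfsfssfssfsfssfssfs

Each term (from the third on) is the previous term followed by the one before it: term 3 = fs·s = fss.
Continuing: fssfsfssfssfsfssfsfss · fssfsfssfssfs gives term 8.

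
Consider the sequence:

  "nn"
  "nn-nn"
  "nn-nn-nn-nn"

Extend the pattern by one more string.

Every step duplicates the string with '-' between the halves.
So the next term is two copies of nn-nn-nn-nn with '-' between the halves.

nn-nn-nn-nn-nn-nn-nn-nn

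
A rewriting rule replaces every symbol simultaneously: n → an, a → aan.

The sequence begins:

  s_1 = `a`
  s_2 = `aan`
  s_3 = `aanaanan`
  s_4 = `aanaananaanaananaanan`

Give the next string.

aanaananaanaananaananaanaananaanaananaananaanaananaanan

Applying the rule to each of the 21 symbols of aanaananaanaananaanan gives the pieces aan aan an aan aan an aan an aan aan an aan aan an aan an aan aan an aan an, which concatenate to the answer.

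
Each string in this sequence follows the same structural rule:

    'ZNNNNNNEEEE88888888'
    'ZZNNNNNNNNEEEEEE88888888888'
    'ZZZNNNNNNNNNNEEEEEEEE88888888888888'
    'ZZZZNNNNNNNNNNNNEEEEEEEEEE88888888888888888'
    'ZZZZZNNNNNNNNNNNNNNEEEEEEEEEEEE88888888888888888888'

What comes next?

The n-th term is n-1 Z's then 2n+2 N's then 2n E's then 3n+2 8's, where the shown terms are n = 2, 3, 4, 5, 6.
For the next term, n = 7, so the run lengths are 6, 16, 14, 23.

ZZZZZZNNNNNNNNNNNNNNNNEEEEEEEEEEEEEE88888888888888888888888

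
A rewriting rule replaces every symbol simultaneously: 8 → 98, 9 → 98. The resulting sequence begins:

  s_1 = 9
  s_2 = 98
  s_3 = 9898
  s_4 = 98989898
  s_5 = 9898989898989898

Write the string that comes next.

Rewriting the 16 symbols of 9898989898989898 one by one yields 98 98 98 98 98 98 98 98 98 98 98 98 98 98 98 98; concatenated:

98989898989898989898989898989898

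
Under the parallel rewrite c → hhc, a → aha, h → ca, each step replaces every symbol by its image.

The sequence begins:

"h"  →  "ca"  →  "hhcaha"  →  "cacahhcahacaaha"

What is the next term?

Rewriting the 15 symbols of cacahhcahacaaha one by one yields hhc aha hhc aha ca ca hhc aha ca aha hhc aha aha ca aha; concatenated:

hhcahahhcahacacahhcahacaahahhcahaahacaaha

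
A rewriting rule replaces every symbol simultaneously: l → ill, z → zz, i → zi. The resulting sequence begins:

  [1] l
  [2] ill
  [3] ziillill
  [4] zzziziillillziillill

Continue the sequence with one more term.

Replace each of the 20 characters of zzziziillillziillill in place — zz zz zz zi zz zi zi ill ill zi ill ill zz zi zi ill ill zi ill ill — and concatenate.

zzzzzzzizzziziillillziillillzzziziillillziillill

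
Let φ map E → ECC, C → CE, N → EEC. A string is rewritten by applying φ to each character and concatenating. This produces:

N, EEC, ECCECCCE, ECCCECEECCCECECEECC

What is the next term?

ECCCECECEECCCEECCECCCECECEECCCEECCCEECCECCCECE

φ(ECCCECEECCCECECEECC) expands symbol-by-symbol to ECC CE CE CE ECC CE ECC ECC CE CE CE ECC CE ECC CE ECC ECC CE CE; joining the 19 pieces gives the next term.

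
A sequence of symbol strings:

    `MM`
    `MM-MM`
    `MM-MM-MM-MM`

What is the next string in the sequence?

MM-MM-MM-MM-MM-MM-MM-MM

s(k+1) = s(k)·-·s(k) — each term doubles the last with '-' between the halves.
So the next term is two copies of MM-MM-MM-MM with '-' between the halves.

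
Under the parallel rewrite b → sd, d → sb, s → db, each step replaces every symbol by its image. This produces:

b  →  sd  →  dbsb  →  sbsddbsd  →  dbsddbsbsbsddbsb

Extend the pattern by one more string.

Applying the rule to each of the 16 symbols of dbsddbsbsbsddbsb gives the pieces sb sd db sb sb sd db sd db sd db sb sb sd db sd, which concatenate to the answer.

sbsddbsbsbsddbsddbsddbsbsbsddbsd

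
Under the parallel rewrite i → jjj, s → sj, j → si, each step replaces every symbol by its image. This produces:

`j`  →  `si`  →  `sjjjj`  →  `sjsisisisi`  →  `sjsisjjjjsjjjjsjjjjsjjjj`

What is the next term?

φ(sjsisjjjjsjjjjsjjjjsjjjj) expands symbol-by-symbol to sj si sj jjj sj si si si si sj si si si si sj si si si si sj si si si si; joining the 24 pieces gives the next term.

sjsisjjjjsjsisisisisjsisisisisjsisisisisjsisisisi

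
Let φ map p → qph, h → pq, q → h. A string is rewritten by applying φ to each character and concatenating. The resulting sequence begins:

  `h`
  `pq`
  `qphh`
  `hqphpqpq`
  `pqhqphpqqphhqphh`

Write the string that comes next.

φ(pqhqphpqqphhqphh) expands symbol-by-symbol to qph h pq h qph pq qph h h qph pq pq h qph pq pq; joining the 16 pieces gives the next term.

qphhpqhqphpqqphhhqphpqpqhqphpqpq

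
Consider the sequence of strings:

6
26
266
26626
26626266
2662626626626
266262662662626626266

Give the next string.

2662626626626266262662662626626626

From term 3 onward, concatenate the last term with the second-to-last: 26·6 = 266, 266·26 = 26626, …
The next term joins 266262662662626626266 and 2662626626626.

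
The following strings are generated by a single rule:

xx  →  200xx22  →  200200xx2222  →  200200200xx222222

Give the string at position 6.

Each term wraps the previous one in 200 on the left and 22 on the right.
From 200200200xx222222, 2 further steps: 200200200xx222222 → 200200200200xx22222222 → (answer).

200200200200200xx2222222222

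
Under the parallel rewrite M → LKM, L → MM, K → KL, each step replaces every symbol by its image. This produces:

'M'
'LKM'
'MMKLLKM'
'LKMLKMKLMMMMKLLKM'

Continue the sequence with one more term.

Rewriting the 17 symbols of LKMLKMKLMMMMKLLKM one by one yields MM KL LKM MM KL LKM KL MM LKM LKM LKM LKM KL MM MM KL LKM; concatenated:

MMKLLKMMMKLLKMKLMMLKMLKMLKMLKMKLMMMMKLLKM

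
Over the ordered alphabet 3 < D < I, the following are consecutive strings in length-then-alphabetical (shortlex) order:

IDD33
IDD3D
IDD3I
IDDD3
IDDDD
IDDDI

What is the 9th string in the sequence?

IDDII

Advancing 3 positions from IDDDI through IDDDI → IDDI3 → IDDID reaches term 9.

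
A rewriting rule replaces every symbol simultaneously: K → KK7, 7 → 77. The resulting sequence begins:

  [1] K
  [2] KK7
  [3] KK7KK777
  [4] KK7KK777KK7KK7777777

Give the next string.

KK7KK777KK7KK7777777KK7KK777KK7KK777777777777777

φ(KK7KK777KK7KK7777777) expands symbol-by-symbol to KK7 KK7 77 KK7 KK7 77 77 77 KK7 KK7 77 KK7 KK7 77 77 77 77 77 77 77; joining the 20 pieces gives the next term.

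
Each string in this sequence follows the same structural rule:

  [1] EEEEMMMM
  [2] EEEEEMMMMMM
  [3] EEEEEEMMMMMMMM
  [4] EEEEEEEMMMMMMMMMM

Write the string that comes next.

EEEEEEEEMMMMMMMMMMMM

Term n consists of n+2 E's, followed by 2n M's, where the shown terms are n = 2, 3, 4, 5.
Setting n = 6 gives 8, 12 characters in each block.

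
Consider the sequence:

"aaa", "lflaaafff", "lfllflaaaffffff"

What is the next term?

s(k+1) = lfl·s(k)·fff, so each term gains lfl as a prefix and fff as a suffix.
Applying this once more to lfllflaaaffffff:

lfllfllflaaafffffffff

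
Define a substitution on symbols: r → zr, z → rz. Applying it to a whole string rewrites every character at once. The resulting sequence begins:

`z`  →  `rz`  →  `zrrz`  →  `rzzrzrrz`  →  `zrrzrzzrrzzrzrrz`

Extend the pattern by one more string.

Rewriting the 16 symbols of zrrzrzzrrzzrzrrz one by one yields rz zr zr rz zr rz rz zr zr rz rz zr rz zr zr rz; concatenated:

rzzrzrrzzrrzrzzrzrrzrzzrrzzrzrrz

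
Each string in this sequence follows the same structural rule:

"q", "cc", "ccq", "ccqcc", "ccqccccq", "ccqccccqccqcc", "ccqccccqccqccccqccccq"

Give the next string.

From term 3 onward, concatenate the last term with the second-to-last: cc·q = ccq, ccq·cc = ccqcc, …
Continuing: ccqccccqccqccccqccccq · ccqccccqccqcc gives term 8.

ccqccccqccqccccqccccqccqccccqccqcc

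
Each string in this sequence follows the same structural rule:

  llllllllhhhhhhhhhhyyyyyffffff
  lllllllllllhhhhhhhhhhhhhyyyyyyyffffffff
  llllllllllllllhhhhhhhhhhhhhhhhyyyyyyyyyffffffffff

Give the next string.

lllllllllllllllllhhhhhhhhhhhhhhhhhhhyyyyyyyyyyyffffffffffff

Each string has the form l^{3n-1} h^{3n+1} y^{2n-1} f^{2n}, where the shown terms are n = 3, 4, 5.
At n = 6 the blocks have lengths 17, 19, 11, 12.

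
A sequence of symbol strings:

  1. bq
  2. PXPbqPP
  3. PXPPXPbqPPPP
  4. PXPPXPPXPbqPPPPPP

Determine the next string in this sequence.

Every step adds PXP to the front and PP to the end of the previous string.
So the next term is PXP·PXPPXPPXPbqPPPPPP·PP.

PXPPXPPXPPXPbqPPPPPPPP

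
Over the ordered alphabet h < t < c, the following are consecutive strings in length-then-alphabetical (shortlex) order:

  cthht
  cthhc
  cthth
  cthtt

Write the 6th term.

cthch

Advancing 2 positions from cthtt through cthtt → cthtc reaches term 6.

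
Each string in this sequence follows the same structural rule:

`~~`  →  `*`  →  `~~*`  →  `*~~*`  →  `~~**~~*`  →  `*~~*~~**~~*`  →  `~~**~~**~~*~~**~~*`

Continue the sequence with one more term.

*~~*~~**~~*~~**~~**~~*~~**~~*

Each term (from the third on) is the two preceding terms concatenated in order: term 3 = ~~·* = ~~*.
Continuing: *~~*~~**~~* · ~~**~~**~~*~~**~~* gives term 8.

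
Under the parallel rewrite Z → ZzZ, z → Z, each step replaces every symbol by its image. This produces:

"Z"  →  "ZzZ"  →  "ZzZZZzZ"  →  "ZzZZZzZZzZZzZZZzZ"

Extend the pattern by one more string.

Replace each of the 17 characters of ZzZZZzZZzZZzZZZzZ in place — ZzZ Z ZzZ ZzZ ZzZ Z ZzZ ZzZ Z ZzZ ZzZ Z ZzZ ZzZ ZzZ Z ZzZ — and concatenate.

ZzZZZzZZzZZzZZZzZZzZZZzZZzZZZzZZzZZzZZZzZ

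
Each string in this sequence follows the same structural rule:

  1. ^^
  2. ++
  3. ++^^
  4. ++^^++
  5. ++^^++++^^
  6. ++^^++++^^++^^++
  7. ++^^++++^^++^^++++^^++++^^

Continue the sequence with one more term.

This is a Fibonacci-style word recurrence s(k) = s(k−1)·s(k−2): e.g. ++·^^ = ++^^.
So term 8 is ++^^++++^^++^^++++^^++++^^·++^^++++^^++^^++.

++^^++++^^++^^++++^^++++^^++^^++++^^++^^++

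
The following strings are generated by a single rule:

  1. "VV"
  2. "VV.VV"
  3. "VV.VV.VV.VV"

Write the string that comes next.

Every step duplicates the string with '.' between the halves.
Doubling VV.VV.VV.VV with '.' between the halves:

VV.VV.VV.VV.VV.VV.VV.VV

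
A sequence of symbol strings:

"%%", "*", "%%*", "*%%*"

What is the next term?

%%**%%*

This is a Fibonacci-style word recurrence s(k) = s(k−2)·s(k−1): e.g. %%·* = %%*.
So term 5 is %%*·*%%*.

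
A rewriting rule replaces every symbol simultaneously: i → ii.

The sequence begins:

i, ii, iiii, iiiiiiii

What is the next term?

iiiiiiiiiiiiiiii

Apply φ to iiiiiiii symbol by symbol: i→ii, i→ii, i→ii, i→ii, i→ii, i→ii, i→ii, i→ii; joined: ii ii ii ii ii ii ii ii.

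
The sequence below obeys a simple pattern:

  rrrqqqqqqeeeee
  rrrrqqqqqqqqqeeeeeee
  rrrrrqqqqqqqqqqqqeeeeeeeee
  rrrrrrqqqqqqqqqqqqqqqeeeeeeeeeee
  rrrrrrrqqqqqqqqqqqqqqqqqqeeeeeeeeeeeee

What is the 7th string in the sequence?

The n-th term is n+1 r's then 3n q's then 2n+1 e's, where the shown terms are n = 2, 3, 4, 5, 6.
At n = 8 the blocks have lengths 9, 24, 17.

rrrrrrrrrqqqqqqqqqqqqqqqqqqqqqqqqeeeeeeeeeeeeeeeee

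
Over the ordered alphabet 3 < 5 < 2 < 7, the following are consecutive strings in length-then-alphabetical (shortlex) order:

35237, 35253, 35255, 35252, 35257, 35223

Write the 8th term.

Continuing the enumeration 2 steps past 35223: 35223 → 35225 → (answer).

35222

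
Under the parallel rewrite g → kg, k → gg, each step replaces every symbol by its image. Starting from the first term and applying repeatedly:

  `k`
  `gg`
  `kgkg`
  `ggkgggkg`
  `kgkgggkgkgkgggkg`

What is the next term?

Rewriting the 16 symbols of kgkgggkgkgkgggkg one by one yields gg kg gg kg kg kg gg kg gg kg gg kg kg kg gg kg; concatenated:

ggkgggkgkgkgggkgggkgggkgkgkgggkg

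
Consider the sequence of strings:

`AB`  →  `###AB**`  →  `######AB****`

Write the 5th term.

Each term wraps the previous one in ### on the left and ** on the right.
From ######AB****, 2 further steps: ######AB**** → #########AB****** → (answer).

############AB********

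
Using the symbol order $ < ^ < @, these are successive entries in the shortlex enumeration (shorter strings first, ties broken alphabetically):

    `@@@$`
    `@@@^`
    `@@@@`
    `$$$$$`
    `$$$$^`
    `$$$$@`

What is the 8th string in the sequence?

Stepping forward 2 times from $$$$@: $$$$@ → $$$^$, then the target.

$$$^^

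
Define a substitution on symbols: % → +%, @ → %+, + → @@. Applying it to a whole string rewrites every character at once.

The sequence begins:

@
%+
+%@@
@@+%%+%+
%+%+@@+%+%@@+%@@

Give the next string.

+%@@+%@@%+%+@@+%@@+%%+%+@@+%%+%+

φ(%+%+@@+%+%@@+%@@) expands symbol-by-symbol to +% @@ +% @@ %+ %+ @@ +% @@ +% %+ %+ @@ +% %+ %+; joining the 16 pieces gives the next term.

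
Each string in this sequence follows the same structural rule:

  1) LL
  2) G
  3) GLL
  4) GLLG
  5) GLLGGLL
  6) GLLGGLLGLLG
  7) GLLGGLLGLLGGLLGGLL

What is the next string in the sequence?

From term 3 onward, concatenate the last term with the second-to-last: G·LL = GLL, GLL·G = GLLG, …
So term 8 is GLLGGLLGLLGGLLGGLL·GLLGGLLGLLG.

GLLGGLLGLLGGLLGGLLGLLGGLLGLLG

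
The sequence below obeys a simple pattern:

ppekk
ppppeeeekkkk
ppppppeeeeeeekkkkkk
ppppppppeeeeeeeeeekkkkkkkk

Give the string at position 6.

ppppppppppppeeeeeeeeeeeeeeeekkkkkkkkkkkk

Each string has the form p^{2n} e^{3n-2} k^{2n} (n = 1, 2, …).
For term 6, n = 6, so the run lengths are 12, 16, 12.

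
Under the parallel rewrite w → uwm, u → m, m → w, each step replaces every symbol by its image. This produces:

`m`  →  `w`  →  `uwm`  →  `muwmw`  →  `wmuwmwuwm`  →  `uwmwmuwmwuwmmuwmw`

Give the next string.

Applying the rule to each of the 17 symbols of uwmwmuwmwuwmmuwmw gives the pieces m uwm w uwm w m uwm w uwm m uwm w w m uwm w uwm, which concatenate to the answer.

muwmwuwmwmuwmwuwmmuwmwwmuwmwuwm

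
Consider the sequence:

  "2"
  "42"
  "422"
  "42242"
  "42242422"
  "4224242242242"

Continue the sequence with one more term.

422424224224242242422

Each term (from the third on) is the previous term followed by the one before it: term 3 = 42·2 = 422.
Continuing: 4224242242242 · 42242422 gives term 7.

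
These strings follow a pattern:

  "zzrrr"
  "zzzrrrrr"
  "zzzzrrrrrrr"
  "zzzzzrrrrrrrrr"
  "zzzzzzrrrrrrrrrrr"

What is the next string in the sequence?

zzzzzzzrrrrrrrrrrrrr

The n-th term is n+1 z's then 2n+1 r's (n = 1, 2, …).
At n = 6 the blocks have lengths 7, 13.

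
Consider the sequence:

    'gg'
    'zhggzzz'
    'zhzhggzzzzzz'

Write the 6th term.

s(k+1) = zh·s(k)·zzz, so each term gains zh as a prefix and zzz as a suffix.
From zhzhggzzzzzz, 3 further steps: zhzhggzzzzzz → zhzhzhggzzzzzzzzz → zhzhzhzhggzzzzzzzzzzzz → (answer).

zhzhzhzhzhggzzzzzzzzzzzzzzz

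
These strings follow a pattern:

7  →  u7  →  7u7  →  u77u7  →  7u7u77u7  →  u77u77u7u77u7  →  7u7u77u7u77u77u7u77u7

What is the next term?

u77u77u7u77u77u7u77u7u77u77u7u77u7

Each term (from the third on) is the two preceding terms concatenated in order: term 3 = 7·u7 = 7u7.
So term 8 is u77u77u7u77u7·7u7u77u7u77u77u7u77u7.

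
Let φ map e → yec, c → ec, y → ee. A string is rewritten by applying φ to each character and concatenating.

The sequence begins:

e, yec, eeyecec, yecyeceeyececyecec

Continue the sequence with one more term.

φ(yecyeceeyececyecec) expands symbol-by-symbol to ee yec ec ee yec ec yec yec ee yec ec yec ec ee yec ec yec ec; joining the 18 pieces gives the next term.

eeyececeeyececyecyeceeyececyececeeyececyecec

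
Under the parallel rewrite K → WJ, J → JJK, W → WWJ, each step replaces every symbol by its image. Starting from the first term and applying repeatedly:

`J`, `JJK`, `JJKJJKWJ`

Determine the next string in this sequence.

JJKJJKWJJJKJJKWJWWJJJK

Apply φ to JJKJJKWJ symbol by symbol: J→JJK, J→JJK, K→WJ, J→JJK, J→JJK, K→WJ, W→WWJ, J→JJK; joined: JJK JJK WJ JJK JJK WJ WWJ JJK.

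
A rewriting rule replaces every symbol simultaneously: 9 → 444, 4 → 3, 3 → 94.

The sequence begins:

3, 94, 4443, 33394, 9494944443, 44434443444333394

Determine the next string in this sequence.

Rewriting the 17 symbols of 44434443444333394 one by one yields 3 3 3 94 3 3 3 94 3 3 3 94 94 94 94 444 3; concatenated:

3339433394333949494944443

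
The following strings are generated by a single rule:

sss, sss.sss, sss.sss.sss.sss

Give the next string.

sss.sss.sss.sss.sss.sss.sss.sss

s(k+1) = s(k)·.·s(k) — each term doubles the last with '.' between the halves.
One more doubling of sss.sss.sss.sss gives the answer.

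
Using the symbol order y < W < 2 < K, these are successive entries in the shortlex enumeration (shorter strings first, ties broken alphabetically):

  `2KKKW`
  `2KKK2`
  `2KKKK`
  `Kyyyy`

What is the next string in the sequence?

KyyyW

The successor of Kyyyy increments the rightmost position that isn't already K and resets every position after it to y.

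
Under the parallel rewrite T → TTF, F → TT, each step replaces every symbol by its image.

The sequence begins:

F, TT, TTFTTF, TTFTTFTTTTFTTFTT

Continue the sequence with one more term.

TTFTTFTTTTFTTFTTTTFTTFTTFTTFTTTTFTTFTTTTFTTF

Replace each of the 16 characters of TTFTTFTTTTFTTFTT in place — TTF TTF TT TTF TTF TT TTF TTF TTF TTF TT TTF TTF TT TTF TTF — and concatenate.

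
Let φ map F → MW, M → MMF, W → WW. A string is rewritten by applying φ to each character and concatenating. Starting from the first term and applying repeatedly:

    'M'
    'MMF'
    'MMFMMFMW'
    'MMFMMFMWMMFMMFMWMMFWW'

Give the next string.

Rewriting the 21 symbols of MMFMMFMWMMFMMFMWMMFWW one by one yields MMF MMF MW MMF MMF MW MMF WW MMF MMF MW MMF MMF MW MMF WW MMF MMF MW WW WW; concatenated:

MMFMMFMWMMFMMFMWMMFWWMMFMMFMWMMFMMFMWMMFWWMMFMMFMWWWWW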